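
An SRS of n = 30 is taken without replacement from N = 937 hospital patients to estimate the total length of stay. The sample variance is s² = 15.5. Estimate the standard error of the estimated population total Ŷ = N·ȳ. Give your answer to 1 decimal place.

662.6

Var(Ŷ) = N²·Var(ȳ) = N²·(1 − n/N)·s²/n.
f = 30/937 = 0.03201708; Var(ȳ) = 0.96798292·15.5/30 = 0.50012451.
Var(Ŷ) = 937² · 0.50012451 = 439093.82.
SE(Ŷ) = √(439093.82) = 662.6.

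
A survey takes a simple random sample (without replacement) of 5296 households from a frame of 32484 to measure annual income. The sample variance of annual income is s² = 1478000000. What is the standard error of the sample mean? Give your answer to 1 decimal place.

483.3

Under SRS without replacement, Var(ȳ) = (1 − f)·s²/n with f = n/N = 5296/32484 = 0.16303411.
Var(ȳ) = (1 − 0.16303411)·1478000000/5296 = 0.83696589·279078.55 = 233579.23.
SE(ȳ) = √(233579.23) = 483.3.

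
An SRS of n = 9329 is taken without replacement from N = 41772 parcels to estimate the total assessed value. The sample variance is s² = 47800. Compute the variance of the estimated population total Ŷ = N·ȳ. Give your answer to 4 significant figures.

6.944 × 10^9

Var(Ŷ) = N²·Var(ȳ) = N²·(1 − n/N)·s²/n.
f = 9329/41772 = 0.22333142; Var(ȳ) = 0.77666858·47800/9329 = 3.9795003.
Var(Ŷ) = 41772² · 3.9795003 = 6.94383 × 10^9.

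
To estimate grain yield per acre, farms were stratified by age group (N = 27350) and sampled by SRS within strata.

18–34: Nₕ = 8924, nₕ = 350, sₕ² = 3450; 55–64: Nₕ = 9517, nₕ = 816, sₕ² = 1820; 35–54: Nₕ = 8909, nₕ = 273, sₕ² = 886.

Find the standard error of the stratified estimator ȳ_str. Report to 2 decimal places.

Var(ȳ_str) = Σₕ Wₕ²(1 − fₕ)sₕ²/nₕ with Wₕ = Nₕ/N, N = 27350.
18–34: Wₕ = 0.32628885; term = 0.32628885²·(1 − 0.03922008)·3450/350 = 1.008276.
55–64: Wₕ = 0.34797075; term = 0.34797075²·(1 − 0.08574131)·1820/816 = 0.24690837.
35–54: Wₕ = 0.32574040; term = 0.32574040²·(1 − 0.03064317)·886/273 = 0.33380897.
Sum = 1.5889933.
SE = √(1.5889933) = 1.26.

1.26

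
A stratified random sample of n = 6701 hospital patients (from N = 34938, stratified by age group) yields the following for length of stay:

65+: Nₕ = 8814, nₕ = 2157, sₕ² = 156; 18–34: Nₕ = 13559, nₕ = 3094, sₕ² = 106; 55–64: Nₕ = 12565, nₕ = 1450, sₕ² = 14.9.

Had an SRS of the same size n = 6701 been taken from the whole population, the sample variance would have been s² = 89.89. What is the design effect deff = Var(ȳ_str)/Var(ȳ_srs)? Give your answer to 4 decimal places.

Var(ȳ_str) = Σ Wₕ²(1−fₕ)sₕ²/nₕ with Wₕ = Nₕ/34938:
  65+: (8814/34938)²·(1−2157/8814)·156/2157 = 0.0034764019
  18–34: (13559/34938)²·(1−3094/13559)·106/3094 = 0.0039825054
  55–64: (12565/34938)²·(1−1450/12565)·14.9/1450 = 0.0011756936
  → Var(ȳ_str) = 0.0086346009.
Var(ȳ_srs) = (1 − 6701/34938)·89.89/6701 = 0.010841572.
deff = 0.0086346009 / 0.010841572 = 0.7964.

0.7964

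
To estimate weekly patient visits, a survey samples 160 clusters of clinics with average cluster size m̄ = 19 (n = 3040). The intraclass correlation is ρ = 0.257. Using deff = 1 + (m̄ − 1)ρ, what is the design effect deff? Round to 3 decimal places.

5.626

deff = 1 + (19 − 1)·0.257 = 1 + 4.626 = 5.626.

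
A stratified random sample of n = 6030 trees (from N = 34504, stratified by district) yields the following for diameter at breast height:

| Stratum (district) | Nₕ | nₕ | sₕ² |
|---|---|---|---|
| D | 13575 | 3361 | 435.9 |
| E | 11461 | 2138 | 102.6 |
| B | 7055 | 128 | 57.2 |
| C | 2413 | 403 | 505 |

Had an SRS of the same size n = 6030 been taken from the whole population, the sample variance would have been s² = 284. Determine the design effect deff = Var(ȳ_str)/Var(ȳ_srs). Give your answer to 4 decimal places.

Var(ȳ_str) = Σ Wₕ²(1−fₕ)sₕ²/nₕ with Wₕ = Nₕ/34504:
  D: (13575/34504)²·(1−3361/13575)·435.9/3361 = 0.015104806
  E: (11461/34504)²·(1−2138/11461)·102.6/2138 = 0.0043070406
  B: (7055/34504)²·(1−128/7055)·57.2/128 = 0.018343803
  C: (2413/34504)²·(1−403/2413)·505/403 = 0.0051050597
  → Var(ȳ_str) = 0.042860709.
Var(ȳ_srs) = (1 − 6030/34504)·284/6030 = 0.038866914.
deff = 0.042860709 / 0.038866914 = 1.1028.

1.1028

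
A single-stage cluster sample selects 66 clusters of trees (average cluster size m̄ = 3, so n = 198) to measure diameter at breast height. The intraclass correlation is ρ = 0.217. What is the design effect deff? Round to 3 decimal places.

1.434

deff = 1 + (3 − 1)·0.217 = 1 + 0.434 = 1.434.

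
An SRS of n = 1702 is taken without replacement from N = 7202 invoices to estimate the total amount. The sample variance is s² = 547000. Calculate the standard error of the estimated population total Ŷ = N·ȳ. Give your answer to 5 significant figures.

112830

Var(Ŷ) = N²·Var(ȳ) = N²·(1 − n/N)·s²/n.
f = 1702/7202 = 0.23632324; Var(ȳ) = 0.76367676·547000/1702 = 245.43548.
Var(Ŷ) = 7202² · 245.43548 = 1.2730445 × 10^10.
SE(Ŷ) = √(1.2730445 × 10^10) = 112830.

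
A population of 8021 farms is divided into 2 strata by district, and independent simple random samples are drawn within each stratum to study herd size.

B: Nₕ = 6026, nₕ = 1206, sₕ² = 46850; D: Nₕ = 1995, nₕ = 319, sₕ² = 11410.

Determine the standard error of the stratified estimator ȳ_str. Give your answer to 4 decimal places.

4.4042

Var(ȳ_str) = Σₕ Wₕ²(1 − fₕ)sₕ²/nₕ with Wₕ = Nₕ/N, N = 8021.
B: Wₕ = 0.75127790; term = 0.75127790²·(1 − 0.20013276)·46850/1206 = 17.538055.
D: Wₕ = 0.24872210; term = 0.24872210²·(1 − 0.15989975)·11410/319 = 1.8588949.
Sum = 19.39695.
SE = √(19.39695) = 4.4042.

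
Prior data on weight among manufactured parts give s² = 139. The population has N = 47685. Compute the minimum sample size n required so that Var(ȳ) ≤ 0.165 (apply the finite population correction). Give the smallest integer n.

Without fpc, n₀ = s²/D = 139/0.165 = 842.4242.
With fpc, (1 − n/N)·s²/n ≤ D requires n ≥ n₀/(1 + n₀/N) = 842.4242/(1 + 842.4242/47685) = 827.7999.
Rounding up, n = 828.

828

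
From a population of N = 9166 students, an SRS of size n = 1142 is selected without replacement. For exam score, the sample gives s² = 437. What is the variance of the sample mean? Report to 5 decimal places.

0.33499

Under SRS without replacement, Var(ȳ) = (1 − f)·s²/n with f = n/N = 1142/9166 = 0.12459088.
Var(ȳ) = (1 − 0.12459088)·437/1142 = 0.87540912·0.382662 = 0.3349858.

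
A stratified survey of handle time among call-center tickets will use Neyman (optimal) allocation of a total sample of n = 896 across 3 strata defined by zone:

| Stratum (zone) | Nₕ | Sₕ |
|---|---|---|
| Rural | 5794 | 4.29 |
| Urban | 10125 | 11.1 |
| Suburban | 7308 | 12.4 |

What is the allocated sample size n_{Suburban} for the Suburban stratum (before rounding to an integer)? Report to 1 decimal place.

Neyman allocation: nₕ = n·NₕSₕ / Σⱼ NⱼSⱼ.
Σ NⱼSⱼ = 5794·4.29 + 10125·11.1 + 7308·12.4 = 227862.96.
n_{Suburban} = 896·7308·12.4 / 227862.96 = 356.3.

356.3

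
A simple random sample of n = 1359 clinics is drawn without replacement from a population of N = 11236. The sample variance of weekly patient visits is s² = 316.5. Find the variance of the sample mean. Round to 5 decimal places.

0.20472

Under SRS without replacement, Var(ȳ) = (1 − f)·s²/n with f = n/N = 1359/11236 = 0.12095052.
Var(ȳ) = (1 − 0.12095052)·316.5/1359 = 0.87904948·0.23289183 = 0.20472344.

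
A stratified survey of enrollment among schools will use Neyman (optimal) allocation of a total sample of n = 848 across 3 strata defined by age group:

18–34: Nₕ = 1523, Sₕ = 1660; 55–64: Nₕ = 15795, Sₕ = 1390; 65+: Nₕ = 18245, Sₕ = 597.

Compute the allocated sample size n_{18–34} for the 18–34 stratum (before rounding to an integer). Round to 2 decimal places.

60.60

Neyman allocation: nₕ = n·NₕSₕ / Σⱼ NⱼSⱼ.
Σ NⱼSⱼ = 1523·1660 + 15795·1390 + 18245·597 = 3.5375495 × 10^7.
n_{18–34} = 848·1523·1660 / (3.5375495 × 10^7) = 60.60.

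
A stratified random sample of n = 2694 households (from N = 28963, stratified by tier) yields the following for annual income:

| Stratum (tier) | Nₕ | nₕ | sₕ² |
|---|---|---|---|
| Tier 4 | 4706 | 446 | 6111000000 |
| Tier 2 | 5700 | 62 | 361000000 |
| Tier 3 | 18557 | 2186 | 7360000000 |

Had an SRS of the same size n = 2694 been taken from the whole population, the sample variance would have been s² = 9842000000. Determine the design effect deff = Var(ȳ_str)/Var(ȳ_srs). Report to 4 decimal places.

Var(ȳ_str) = Σ Wₕ²(1−fₕ)sₕ²/nₕ with Wₕ = Nₕ/28963:
  Tier 4: (4706/28963)²·(1−446/4706)·6111000000/446 = 327455.18
  Tier 2: (5700/28963)²·(1−62/5700)·361000000/62 = 223063.42
  Tier 3: (18557/28963)²·(1−2186/18557)·7360000000/2186 = 1.2193364 × 10^6
  → Var(ȳ_str) = 1.769855 × 10^6.
Var(ȳ_srs) = (1 − 2694/28963)·9842000000/2694 = 3.3134908 × 10^6.
deff = (1.769855 × 10^6) / (3.3134908 × 10^6) = 0.5341.

0.5341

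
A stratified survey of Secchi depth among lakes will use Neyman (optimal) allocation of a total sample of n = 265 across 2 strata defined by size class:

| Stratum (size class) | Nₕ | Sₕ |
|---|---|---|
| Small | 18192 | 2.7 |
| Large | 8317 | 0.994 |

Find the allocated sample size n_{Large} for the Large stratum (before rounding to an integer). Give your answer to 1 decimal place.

38.2

Neyman allocation: nₕ = n·NₕSₕ / Σⱼ NⱼSⱼ.
Σ NⱼSⱼ = 18192·2.7 + 8317·0.994 = 57385.498.
n_{Large} = 265·8317·0.994 / 57385.498 = 38.2.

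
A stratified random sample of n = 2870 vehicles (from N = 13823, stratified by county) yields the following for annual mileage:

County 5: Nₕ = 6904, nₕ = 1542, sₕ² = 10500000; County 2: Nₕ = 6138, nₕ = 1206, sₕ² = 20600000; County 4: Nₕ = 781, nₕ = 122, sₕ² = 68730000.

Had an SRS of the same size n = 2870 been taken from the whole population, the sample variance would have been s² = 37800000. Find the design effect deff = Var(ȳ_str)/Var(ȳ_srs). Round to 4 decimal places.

0.5311

Var(ȳ_str) = Σ Wₕ²(1−fₕ)sₕ²/nₕ with Wₕ = Nₕ/13823:
  County 5: (6904/13823)²·(1−1542/6904)·10500000/1542 = 1319.2524
  County 2: (6138/13823)²·(1−1206/6138)·20600000/1206 = 2706.2334
  County 4: (781/13823)²·(1−122/781)·68730000/122 = 1517.4638
  → Var(ȳ_str) = 5542.9496.
Var(ȳ_srs) = (1 − 2870/13823)·37800000/2870 = 10436.159.
deff = 5542.9496 / 10436.159 = 0.5311.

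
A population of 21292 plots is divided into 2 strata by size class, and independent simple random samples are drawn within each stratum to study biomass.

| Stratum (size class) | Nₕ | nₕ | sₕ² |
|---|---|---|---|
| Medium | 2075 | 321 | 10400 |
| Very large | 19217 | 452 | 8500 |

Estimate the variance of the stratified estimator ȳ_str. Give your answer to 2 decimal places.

15.22

Var(ȳ_str) = Σₕ Wₕ²(1 − fₕ)sₕ²/nₕ with Wₕ = Nₕ/N, N = 21292.
Medium: Wₕ = 0.09745444; term = 0.09745444²·(1 − 0.15469880)·10400/321 = 0.26010163.
Very large: Wₕ = 0.90254556; term = 0.90254556²·(1 − 0.02352084)·8500/452 = 14.958283.
Sum = 15.218385.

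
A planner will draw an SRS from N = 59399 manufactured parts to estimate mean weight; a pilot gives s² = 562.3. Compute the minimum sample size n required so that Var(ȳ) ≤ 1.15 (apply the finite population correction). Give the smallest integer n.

485

Without fpc, n₀ = s²/D = 562.3/1.15 = 488.9565.
With fpc, (1 − n/N)·s²/n ≤ D requires n ≥ n₀/(1 + n₀/N) = 488.9565/(1 + 488.9565/59399) = 484.9644.
Rounding up, n = 485.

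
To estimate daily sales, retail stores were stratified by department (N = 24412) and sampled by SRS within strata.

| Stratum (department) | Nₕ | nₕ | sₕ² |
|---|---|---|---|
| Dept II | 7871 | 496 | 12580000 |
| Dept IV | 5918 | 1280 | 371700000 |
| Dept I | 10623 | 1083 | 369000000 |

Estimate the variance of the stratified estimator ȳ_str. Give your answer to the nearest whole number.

Var(ȳ_str) = Σₕ Wₕ²(1 − fₕ)sₕ²/nₕ with Wₕ = Nₕ/N, N = 24412.
Dept II: Wₕ = 0.32242340; term = 0.32242340²·(1 − 0.06301614)·12580000/496 = 2470.4961.
Dept IV: Wₕ = 0.24242176; term = 0.24242176²·(1 − 0.21628929)·371700000/1280 = 13374.624.
Dept I: Wₕ = 0.43515484; term = 0.43515484²·(1 − 0.10194860)·369000000/1083 = 57941.101.
Sum = 73786.221.

73786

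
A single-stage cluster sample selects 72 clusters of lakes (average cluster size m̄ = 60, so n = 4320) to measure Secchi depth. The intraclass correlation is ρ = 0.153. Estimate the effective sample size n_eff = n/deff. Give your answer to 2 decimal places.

deff = 1 + (60 − 1)·0.153 = 1 + 9.027 = 10.027.
n_eff = 4320 / 10.027 = 430.84.

430.84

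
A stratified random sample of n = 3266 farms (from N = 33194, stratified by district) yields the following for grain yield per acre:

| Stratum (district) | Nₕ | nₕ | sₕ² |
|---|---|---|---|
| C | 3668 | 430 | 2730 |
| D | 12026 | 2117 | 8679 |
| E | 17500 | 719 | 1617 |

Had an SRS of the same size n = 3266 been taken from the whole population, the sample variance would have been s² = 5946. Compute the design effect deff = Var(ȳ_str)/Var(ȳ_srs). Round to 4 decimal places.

Var(ȳ_str) = Σ Wₕ²(1−fₕ)sₕ²/nₕ with Wₕ = Nₕ/33194:
  C: (3668/33194)²·(1−430/3668)·2730/430 = 0.068435459
  D: (12026/33194)²·(1−2117/12026)·8679/2117 = 0.44338468
  E: (17500/33194)²·(1−719/17500)·1617/719 = 0.59940151
  → Var(ȳ_str) = 1.1112216.
Var(ȳ_srs) = (1 − 3266/33194)·5946/3266 = 1.6414469.
deff = 1.1112216 / 1.6414469 = 0.6770.

0.6770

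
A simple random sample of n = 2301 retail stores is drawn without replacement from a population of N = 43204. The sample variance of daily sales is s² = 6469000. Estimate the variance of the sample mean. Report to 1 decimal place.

2661.7

Under SRS without replacement, Var(ȳ) = (1 − f)·s²/n with f = n/N = 2301/43204 = 0.05325896.
Var(ȳ) = (1 − 0.05325896)·6469000/2301 = 0.94674104·2811.3864 = 2661.6548.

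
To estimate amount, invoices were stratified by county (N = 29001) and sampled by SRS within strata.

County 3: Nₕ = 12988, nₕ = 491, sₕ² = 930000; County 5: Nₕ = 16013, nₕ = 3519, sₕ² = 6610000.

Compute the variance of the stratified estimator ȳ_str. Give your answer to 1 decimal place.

Var(ȳ_str) = Σₕ Wₕ²(1 − fₕ)sₕ²/nₕ with Wₕ = Nₕ/N, N = 29001.
County 3: Wₕ = 0.44784663; term = 0.44784663²·(1 − 0.03780413)·930000/491 = 365.53045.
County 5: Wₕ = 0.55215337; term = 0.55215337²·(1 − 0.21975895)·6610000/3519 = 446.81778.
Sum = 812.34823.

812.3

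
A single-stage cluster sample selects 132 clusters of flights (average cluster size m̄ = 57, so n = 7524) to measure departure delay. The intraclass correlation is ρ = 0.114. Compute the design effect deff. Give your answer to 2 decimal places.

deff = 1 + (57 − 1)·0.114 = 1 + 6.384 = 7.384.

7.38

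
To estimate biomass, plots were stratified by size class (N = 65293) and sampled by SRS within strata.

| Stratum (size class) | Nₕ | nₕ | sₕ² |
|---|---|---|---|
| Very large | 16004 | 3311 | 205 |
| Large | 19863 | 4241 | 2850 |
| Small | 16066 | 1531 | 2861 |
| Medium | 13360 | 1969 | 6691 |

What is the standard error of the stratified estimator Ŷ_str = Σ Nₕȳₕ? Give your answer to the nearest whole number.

Var(Ŷ_str) = Σₕ Nₕ²(1 − fₕ)sₕ²/nₕ.
Very large: 16004²·(1 − 3311/16004)·205/3311 = 1.2577302 × 10^7.
Large: 19863²·(1 − 4241/19863)·2850/4241 = 2.0852497 × 10^8.
Small: 16066²·(1 − 1531/16066)·2861/1531 = 4.3638063 × 10^8.
Medium: 13360²·(1 − 1969/13360)·6691/1969 = 5.1714654 × 10^8.
Sum = 1.1746294 × 10^9.
SE = √(1.1746294 × 10^9) = 34273.

34273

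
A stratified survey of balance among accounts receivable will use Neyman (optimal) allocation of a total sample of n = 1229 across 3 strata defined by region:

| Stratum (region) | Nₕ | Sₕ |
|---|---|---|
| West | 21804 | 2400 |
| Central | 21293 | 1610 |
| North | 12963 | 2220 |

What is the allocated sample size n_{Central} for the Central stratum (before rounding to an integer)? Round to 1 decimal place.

Neyman allocation: nₕ = n·NₕSₕ / Σⱼ NⱼSⱼ.
Σ NⱼSⱼ = 21804·2400 + 21293·1610 + 12963·2220 = 1.1538919 × 10^8.
n_{Central} = 1229·21293·1610 / (1.1538919 × 10^8) = 365.1.

365.1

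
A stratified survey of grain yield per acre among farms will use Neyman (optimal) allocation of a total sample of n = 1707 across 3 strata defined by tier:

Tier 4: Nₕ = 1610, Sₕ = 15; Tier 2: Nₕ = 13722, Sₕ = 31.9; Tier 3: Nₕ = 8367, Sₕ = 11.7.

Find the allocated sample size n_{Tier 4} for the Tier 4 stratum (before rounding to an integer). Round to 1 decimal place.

73.6

Neyman allocation: nₕ = n·NₕSₕ / Σⱼ NⱼSⱼ.
Σ NⱼSⱼ = 1610·15 + 13722·31.9 + 8367·11.7 = 559775.7.
n_{Tier 4} = 1707·1610·15 / 559775.7 = 73.6.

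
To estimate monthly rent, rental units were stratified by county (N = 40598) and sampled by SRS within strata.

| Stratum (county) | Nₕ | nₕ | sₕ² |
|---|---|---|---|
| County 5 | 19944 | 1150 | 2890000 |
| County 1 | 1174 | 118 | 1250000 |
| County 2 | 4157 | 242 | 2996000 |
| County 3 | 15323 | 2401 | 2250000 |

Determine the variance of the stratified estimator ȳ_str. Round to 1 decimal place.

Var(ȳ_str) = Σₕ Wₕ²(1 − fₕ)sₕ²/nₕ with Wₕ = Nₕ/N, N = 40598.
County 5: Wₕ = 0.49125573; term = 0.49125573²·(1 − 0.05766145)·2890000/1150 = 571.50787.
County 1: Wₕ = 0.02891768; term = 0.02891768²·(1 − 0.10051107)·1250000/118 = 7.968026.
County 2: Wₕ = 0.10239421; term = 0.10239421²·(1 − 0.05821506)·2996000/242 = 122.24439.
County 3: Wₕ = 0.37743239; term = 0.37743239²·(1 − 0.15669255)·2250000/2401 = 112.57828.
Sum = 814.29857.

814.3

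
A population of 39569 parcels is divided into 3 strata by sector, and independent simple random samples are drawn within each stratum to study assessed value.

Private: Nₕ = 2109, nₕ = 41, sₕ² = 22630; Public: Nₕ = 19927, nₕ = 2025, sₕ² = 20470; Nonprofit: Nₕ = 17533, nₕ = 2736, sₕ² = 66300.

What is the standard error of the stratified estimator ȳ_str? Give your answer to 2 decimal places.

2.80

Var(ȳ_str) = Σₕ Wₕ²(1 − fₕ)sₕ²/nₕ with Wₕ = Nₕ/N, N = 39569.
Private: Wₕ = 0.05329930; term = 0.05329930²·(1 − 0.01944049)·22630/41 = 1.537509.
Public: Wₕ = 0.50360130; term = 0.50360130²·(1 − 0.10162092)·20470/2025 = 2.3031708.
Nonprofit: Wₕ = 0.44309940; term = 0.44309940²·(1 − 0.15604859)·66300/2736 = 4.0152925.
Sum = 7.8559723.
SE = √(7.8559723) = 2.80.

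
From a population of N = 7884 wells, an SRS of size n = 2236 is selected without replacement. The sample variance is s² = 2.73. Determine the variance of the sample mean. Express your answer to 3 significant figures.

8.75 × 10^-4

Under SRS without replacement, Var(ȳ) = (1 − f)·s²/n with f = n/N = 2236/7884 = 0.28361238.
Var(ȳ) = (1 − 0.28361238)·2.73/2236 = 0.71638762·0.0012209302 = 8.746593 × 10^-4.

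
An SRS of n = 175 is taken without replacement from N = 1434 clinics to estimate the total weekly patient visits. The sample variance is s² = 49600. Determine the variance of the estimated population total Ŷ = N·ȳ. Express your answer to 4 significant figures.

5.117 × 10^8

Var(Ŷ) = N²·Var(ȳ) = N²·(1 − n/N)·s²/n.
f = 175/1434 = 0.12203626; Var(ȳ) = 0.87796374·49600/175 = 248.84001.
Var(Ŷ) = 1434² · 248.84001 = 5.1170365 × 10^8.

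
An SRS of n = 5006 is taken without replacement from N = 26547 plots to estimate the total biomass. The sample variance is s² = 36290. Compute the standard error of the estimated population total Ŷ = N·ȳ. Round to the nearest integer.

64386

Var(Ŷ) = N²·Var(ȳ) = N²·(1 − n/N)·s²/n.
f = 5006/26547 = 0.18857121; Var(ȳ) = 0.81142879·36290/5006 = 5.8822914.
Var(Ŷ) = 26547² · 5.8822914 = 4.1455049 × 10^9.
SE(Ŷ) = √(4.1455049 × 10^9) = 64386.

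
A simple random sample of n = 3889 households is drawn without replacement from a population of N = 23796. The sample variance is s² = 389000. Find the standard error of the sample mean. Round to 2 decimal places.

9.15

Under SRS without replacement, Var(ȳ) = (1 − f)·s²/n with f = n/N = 3889/23796 = 0.16343083.
Var(ȳ) = (1 − 0.16343083)·389000/3889 = 0.83656917·100.02571 = 83.678428.
SE(ȳ) = √(83.678428) = 9.15.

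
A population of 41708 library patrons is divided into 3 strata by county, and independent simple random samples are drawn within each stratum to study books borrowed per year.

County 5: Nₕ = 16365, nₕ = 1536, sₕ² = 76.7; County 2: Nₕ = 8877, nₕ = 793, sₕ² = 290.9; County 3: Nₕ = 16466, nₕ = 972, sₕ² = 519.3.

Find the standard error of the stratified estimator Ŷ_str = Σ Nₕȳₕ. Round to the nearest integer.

Var(Ŷ_str) = Σₕ Nₕ²(1 − fₕ)sₕ²/nₕ.
County 5: 16365²·(1 − 1536/16365)·76.7/1536 = 1.211803 × 10^7.
County 2: 8877²·(1 − 793/8877)·290.9/793 = 2.6324677 × 10^7.
County 3: 16466²·(1 − 972/16466)·519.3/972 = 1.3630247 × 10^8.
Sum = 1.7474518 × 10^8.
SE = √(1.7474518 × 10^8) = 13219.

13219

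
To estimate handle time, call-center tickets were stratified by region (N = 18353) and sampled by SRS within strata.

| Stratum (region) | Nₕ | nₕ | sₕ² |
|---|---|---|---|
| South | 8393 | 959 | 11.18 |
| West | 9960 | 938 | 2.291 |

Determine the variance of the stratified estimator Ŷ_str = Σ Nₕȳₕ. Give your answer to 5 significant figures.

946860

Var(Ŷ_str) = Σₕ Nₕ²(1 − fₕ)sₕ²/nₕ.
South: 8393²·(1 − 959/8393)·11.18/959 = 727382.71.
West: 9960²·(1 − 938/9960)·2.291/938 = 219474.67.
Sum = 946857.38.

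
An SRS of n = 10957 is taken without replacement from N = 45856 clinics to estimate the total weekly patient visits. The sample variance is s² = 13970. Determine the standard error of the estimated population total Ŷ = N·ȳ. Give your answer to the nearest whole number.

Var(Ŷ) = N²·Var(ȳ) = N²·(1 − n/N)·s²/n.
f = 10957/45856 = 0.23894365; Var(ȳ) = 0.76105635·13970/10957 = 0.97033469.
Var(Ŷ) = 45856² · 0.97033469 = 2.0403933 × 10^9.
SE(Ŷ) = √(2.0403933 × 10^9) = 45171.

45171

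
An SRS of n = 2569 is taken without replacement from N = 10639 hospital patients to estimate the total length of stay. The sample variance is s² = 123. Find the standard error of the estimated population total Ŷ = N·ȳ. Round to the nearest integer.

2027

Var(Ŷ) = N²·Var(ȳ) = N²·(1 − n/N)·s²/n.
f = 2569/10639 = 0.24147006; Var(ȳ) = 0.75852994·123/2569 = 0.036317315.
Var(Ŷ) = 10639² · 0.036317315 = 4.1106959 × 10^6.
SE(Ŷ) = √(4.1106959 × 10^6) = 2027.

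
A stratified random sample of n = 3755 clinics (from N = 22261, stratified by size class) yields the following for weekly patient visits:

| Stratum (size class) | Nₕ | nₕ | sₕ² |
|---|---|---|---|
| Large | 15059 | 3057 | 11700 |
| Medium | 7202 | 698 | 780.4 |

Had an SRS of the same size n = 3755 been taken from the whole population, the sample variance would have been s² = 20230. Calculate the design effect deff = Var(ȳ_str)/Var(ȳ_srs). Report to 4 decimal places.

0.3353

Var(ȳ_str) = Σ Wₕ²(1−fₕ)sₕ²/nₕ with Wₕ = Nₕ/22261:
  Large: (15059/22261)²·(1−3057/15059)·11700/3057 = 1.3958889
  Medium: (7202/22261)²·(1−698/7202)·780.4/698 = 0.10568325
  → Var(ȳ_str) = 1.5015722.
Var(ȳ_srs) = (1 − 3755/22261)·20230/3755 = 4.4787191.
deff = 1.5015722 / 4.4787191 = 0.3353.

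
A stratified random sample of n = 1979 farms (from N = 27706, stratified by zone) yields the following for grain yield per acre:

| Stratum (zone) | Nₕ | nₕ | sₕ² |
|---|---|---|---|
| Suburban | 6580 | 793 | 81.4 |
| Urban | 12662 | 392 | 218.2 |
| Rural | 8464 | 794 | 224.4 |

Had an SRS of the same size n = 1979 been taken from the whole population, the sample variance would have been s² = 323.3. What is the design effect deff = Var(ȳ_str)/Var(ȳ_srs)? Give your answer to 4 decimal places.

0.9338

Var(ȳ_str) = Σ Wₕ²(1−fₕ)sₕ²/nₕ with Wₕ = Nₕ/27706:
  Suburban: (6580/27706)²·(1−793/6580)·81.4/793 = 0.005091936
  Urban: (12662/27706)²·(1−392/12662)·218.2/392 = 0.11265952
  Rural: (8464/27706)²·(1−794/8464)·224.4/794 = 0.02390153
  → Var(ȳ_str) = 0.14165299.
Var(ȳ_srs) = (1 − 1979/27706)·323.3/1979 = 0.15169638.
deff = 0.14165299 / 0.15169638 = 0.9338.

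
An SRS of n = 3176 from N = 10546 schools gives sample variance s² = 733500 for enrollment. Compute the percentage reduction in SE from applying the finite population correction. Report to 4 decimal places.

16.4032

f = n/N = 3176/10546 = 0.30115684.
SE_no-fpc = √(s²/n) = 15.197068; SE_fpc = √((1−f)s²/n) = 12.704269.
Ratio = √(1−f) = 0.83596840. Reduction = 100·(1 − 0.83596840) = 16.4032%.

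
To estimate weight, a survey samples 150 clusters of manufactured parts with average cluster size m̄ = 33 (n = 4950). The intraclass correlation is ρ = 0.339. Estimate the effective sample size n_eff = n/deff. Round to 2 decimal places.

deff = 1 + (33 − 1)·0.339 = 1 + 10.848 = 11.848.
n_eff = 4950 / 11.848 = 417.79.

417.79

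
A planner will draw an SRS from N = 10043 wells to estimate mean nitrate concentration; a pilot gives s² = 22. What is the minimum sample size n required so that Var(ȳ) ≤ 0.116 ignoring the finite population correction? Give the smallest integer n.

Without fpc, n₀ = s²/D = 22/0.116 = 189.6552.
Rounding up, n = 190.

190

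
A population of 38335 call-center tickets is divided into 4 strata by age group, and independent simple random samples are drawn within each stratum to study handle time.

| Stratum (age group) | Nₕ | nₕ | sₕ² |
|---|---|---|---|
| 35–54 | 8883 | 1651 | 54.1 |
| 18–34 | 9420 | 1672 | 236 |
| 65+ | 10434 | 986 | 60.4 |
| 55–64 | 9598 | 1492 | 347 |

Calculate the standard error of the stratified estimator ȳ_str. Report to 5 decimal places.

0.15769

Var(ȳ_str) = Σₕ Wₕ²(1 − fₕ)sₕ²/nₕ with Wₕ = Nₕ/N, N = 38335.
35–54: Wₕ = 0.23172036; term = 0.23172036²·(1 − 0.18586063)·54.1/1651 = 0.001432443.
18–34: Wₕ = 0.24572845; term = 0.24572845²·(1 − 0.17749469)·236/1672 = 0.0070101177.
65+: Wₕ = 0.27217947; term = 0.27217947²·(1 − 0.09449875)·60.4/986 = 0.0041092239.
55–64: Wₕ = 0.25037172; term = 0.25037172²·(1 − 0.15544905)·347/1492 = 0.012312807.
Sum = 0.024864592.
SE = √(0.024864592) = 0.15769.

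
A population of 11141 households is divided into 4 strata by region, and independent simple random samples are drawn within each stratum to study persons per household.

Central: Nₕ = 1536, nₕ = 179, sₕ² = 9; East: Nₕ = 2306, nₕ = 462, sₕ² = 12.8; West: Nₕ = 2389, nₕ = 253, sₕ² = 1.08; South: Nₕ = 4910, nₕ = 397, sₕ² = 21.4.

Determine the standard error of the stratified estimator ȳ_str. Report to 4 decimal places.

0.1077

Var(ȳ_str) = Σₕ Wₕ²(1 − fₕ)sₕ²/nₕ with Wₕ = Nₕ/N, N = 11141.
Central: Wₕ = 0.13786913; term = 0.13786913²·(1 − 0.11653646)·9/179 = 8.4432995 × 10^-4.
East: Wₕ = 0.20698322; term = 0.20698322²·(1 − 0.20034692)·12.8/462 = 9.4916096 × 10^-4.
West: Wₕ = 0.21443317; term = 0.21443317²·(1 − 0.10590205)·1.08/253 = 1.7549805 × 10^-4.
South: Wₕ = 0.44071448; term = 0.44071448²·(1 − 0.08085540)·21.4/397 = 0.0096232495.
Sum = 0.011592238.
SE = √(0.011592238) = 0.1077.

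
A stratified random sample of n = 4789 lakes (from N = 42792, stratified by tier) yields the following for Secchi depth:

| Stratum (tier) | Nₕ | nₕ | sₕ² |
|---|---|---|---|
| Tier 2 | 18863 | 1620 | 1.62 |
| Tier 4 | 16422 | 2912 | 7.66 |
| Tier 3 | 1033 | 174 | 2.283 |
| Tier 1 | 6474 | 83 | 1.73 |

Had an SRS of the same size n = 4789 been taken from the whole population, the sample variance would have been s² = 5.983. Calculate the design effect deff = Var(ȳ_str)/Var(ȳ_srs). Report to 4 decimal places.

Var(ȳ_str) = Σ Wₕ²(1−fₕ)sₕ²/nₕ with Wₕ = Nₕ/42792:
  Tier 2: (18863/42792)²·(1−1620/18863)·1.62/1620 = 1.7762268 × 10^-4
  Tier 4: (16422/42792)²·(1−2912/16422)·7.66/2912 = 3.1870849 × 10^-4
  Tier 3: (1033/42792)²·(1−174/1033)·2.283/174 = 6.3580652 × 10^-6
  Tier 1: (6474/42792)²·(1−83/6474)·1.73/83 = 4.7096036 × 10^-4
  → Var(ȳ_str) = 9.736496 × 10^-4.
Var(ȳ_srs) = (1 − 4789/42792)·5.983/4789 = 0.0011095055.
deff = (9.736496 × 10^-4) / 0.0011095055 = 0.8776.

0.8776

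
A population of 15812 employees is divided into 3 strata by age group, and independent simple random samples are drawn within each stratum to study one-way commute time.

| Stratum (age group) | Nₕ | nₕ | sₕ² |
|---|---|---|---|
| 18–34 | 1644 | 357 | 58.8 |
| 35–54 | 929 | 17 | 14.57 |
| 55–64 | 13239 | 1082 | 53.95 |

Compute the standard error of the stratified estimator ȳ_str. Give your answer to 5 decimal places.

Var(ȳ_str) = Σₕ Wₕ²(1 − fₕ)sₕ²/nₕ with Wₕ = Nₕ/N, N = 15812.
18–34: Wₕ = 0.10397167; term = 0.10397167²·(1 − 0.21715328)·58.8/357 = 0.0013938494.
35–54: Wₕ = 0.05875285; term = 0.05875285²·(1 − 0.01829925)·14.57/17 = 0.0029043408.
55–64: Wₕ = 0.83727549; term = 0.83727549²·(1 − 0.08172823)·53.95/1082 = 0.032097572.
Sum = 0.036395762.
SE = √(0.036395762) = 0.19078.

0.19078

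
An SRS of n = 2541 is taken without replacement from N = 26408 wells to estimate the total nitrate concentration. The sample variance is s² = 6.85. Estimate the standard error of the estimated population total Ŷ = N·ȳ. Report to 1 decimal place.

1303.5

Var(Ŷ) = N²·Var(ȳ) = N²·(1 − n/N)·s²/n.
f = 2541/26408 = 0.09622084; Var(ȳ) = 0.90377916·6.85/2541 = 0.002436398.
Var(Ŷ) = 26408² · 0.002436398 = 1.6991012 × 10^6.
SE(Ŷ) = √(1.6991012 × 10^6) = 1303.5.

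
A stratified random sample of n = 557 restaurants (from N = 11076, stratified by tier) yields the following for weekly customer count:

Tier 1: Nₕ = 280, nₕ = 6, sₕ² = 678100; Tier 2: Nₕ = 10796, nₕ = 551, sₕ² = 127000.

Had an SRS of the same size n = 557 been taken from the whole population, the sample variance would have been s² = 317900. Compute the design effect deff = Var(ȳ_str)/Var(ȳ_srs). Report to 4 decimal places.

Var(ȳ_str) = Σ Wₕ²(1−fₕ)sₕ²/nₕ with Wₕ = Nₕ/11076:
  Tier 1: (280/11076)²·(1−6/280)·678100/6 = 70.678153
  Tier 2: (10796/11076)²·(1−551/10796)·127000/551 = 207.80743
  → Var(ȳ_str) = 278.48558.
Var(ȳ_srs) = (1 − 557/11076)·317900/557 = 542.03439.
deff = 278.48558 / 542.03439 = 0.5138.

0.5138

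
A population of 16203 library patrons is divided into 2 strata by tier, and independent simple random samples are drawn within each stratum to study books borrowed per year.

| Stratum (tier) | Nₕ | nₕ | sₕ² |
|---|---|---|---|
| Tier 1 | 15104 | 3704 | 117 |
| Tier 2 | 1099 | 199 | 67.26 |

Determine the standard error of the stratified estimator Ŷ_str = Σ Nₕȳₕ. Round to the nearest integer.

2403

Var(Ŷ_str) = Σₕ Nₕ²(1 − fₕ)sₕ²/nₕ.
Tier 1: 15104²·(1 − 3704/15104)·117/3704 = 5.438908 × 10^6.
Tier 2: 1099²·(1 − 199/1099)·67.26/199 = 334305.86.
Sum = 5.7732139 × 10^6.
SE = √(5.7732139 × 10^6) = 2403.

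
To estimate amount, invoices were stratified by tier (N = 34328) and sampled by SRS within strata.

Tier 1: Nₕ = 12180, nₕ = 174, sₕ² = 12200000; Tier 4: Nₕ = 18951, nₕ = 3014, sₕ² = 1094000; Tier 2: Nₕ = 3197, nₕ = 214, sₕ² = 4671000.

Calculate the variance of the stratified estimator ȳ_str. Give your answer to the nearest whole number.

Var(ȳ_str) = Σₕ Wₕ²(1 − fₕ)sₕ²/nₕ with Wₕ = Nₕ/N, N = 34328.
Tier 1: Wₕ = 0.35481240; term = 0.35481240²·(1 − 0.01428571)·12200000/174 = 8700.8004.
Tier 4: Wₕ = 0.55205663; term = 0.55205663²·(1 − 0.15904174)·1094000/3014 = 93.028448.
Tier 2: Wₕ = 0.09313097; term = 0.09313097²·(1 − 0.06693775)·4671000/214 = 176.64241.
Sum = 8970.4713.

8970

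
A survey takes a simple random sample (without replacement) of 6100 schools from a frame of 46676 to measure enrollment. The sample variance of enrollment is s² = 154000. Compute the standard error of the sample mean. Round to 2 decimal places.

Under SRS without replacement, Var(ȳ) = (1 − f)·s²/n with f = n/N = 6100/46676 = 0.13068815.
Var(ȳ) = (1 − 0.13068815)·154000/6100 = 0.86931185·25.245902 = 21.946562.
SE(ȳ) = √(21.946562) = 4.68.

4.68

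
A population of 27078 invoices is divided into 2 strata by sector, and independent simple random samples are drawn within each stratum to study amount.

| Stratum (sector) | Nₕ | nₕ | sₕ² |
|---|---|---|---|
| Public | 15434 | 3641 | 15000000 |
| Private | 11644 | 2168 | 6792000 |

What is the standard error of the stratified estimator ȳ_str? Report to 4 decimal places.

Var(ȳ_str) = Σₕ Wₕ²(1 − fₕ)sₕ²/nₕ with Wₕ = Nₕ/N, N = 27078.
Public: Wₕ = 0.56998301; term = 0.56998301²·(1 − 0.23590774)·15000000/3641 = 1022.681.
Private: Wₕ = 0.43001699; term = 0.43001699²·(1 − 0.18619031)·6792000/2168 = 471.44657.
Sum = 1494.1276.
SE = √(1494.1276) = 38.6539.

38.6539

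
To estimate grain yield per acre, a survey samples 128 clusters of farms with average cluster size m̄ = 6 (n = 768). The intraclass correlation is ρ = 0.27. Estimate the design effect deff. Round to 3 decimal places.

deff = 1 + (6 − 1)·0.27 = 1 + 1.35 = 2.35.

2.350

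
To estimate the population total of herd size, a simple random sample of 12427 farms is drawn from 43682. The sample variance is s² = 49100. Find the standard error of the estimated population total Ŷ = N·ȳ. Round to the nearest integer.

Var(Ŷ) = N²·Var(ȳ) = N²·(1 − n/N)·s²/n.
f = 12427/43682 = 0.28448789; Var(ȳ) = 0.71551211·49100/12427 = 2.8270415.
Var(Ŷ) = 43682² · 2.8270415 = 5.3943263 × 10^9.
SE(Ŷ) = √(5.3943263 × 10^9) = 73446.

73446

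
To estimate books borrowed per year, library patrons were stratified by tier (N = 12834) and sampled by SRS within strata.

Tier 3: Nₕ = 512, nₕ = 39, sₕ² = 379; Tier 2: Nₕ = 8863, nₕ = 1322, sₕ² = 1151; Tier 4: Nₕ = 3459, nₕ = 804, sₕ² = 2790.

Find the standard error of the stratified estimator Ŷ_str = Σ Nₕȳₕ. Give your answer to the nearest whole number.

9613

Var(Ŷ_str) = Σₕ Nₕ²(1 − fₕ)sₕ²/nₕ.
Tier 3: 512²·(1 − 39/512)·379/39 = 2.3534539 × 10^6.
Tier 2: 8863²·(1 − 1322/8863)·1151/1322 = 5.8190697 × 10^7.
Tier 4: 3459²·(1 − 804/3459)·2790/804 = 3.1868619 × 10^7.
Sum = 9.241277 × 10^7.
SE = √(9.241277 × 10^7) = 9613.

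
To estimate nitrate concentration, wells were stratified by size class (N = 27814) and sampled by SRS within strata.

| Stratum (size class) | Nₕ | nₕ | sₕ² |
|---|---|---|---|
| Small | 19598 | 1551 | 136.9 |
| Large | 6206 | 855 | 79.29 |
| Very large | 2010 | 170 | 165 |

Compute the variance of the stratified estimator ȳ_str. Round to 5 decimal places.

Var(ȳ_str) = Σₕ Wₕ²(1 − fₕ)sₕ²/nₕ with Wₕ = Nₕ/N, N = 27814.
Small: Wₕ = 0.70460919; term = 0.70460919²·(1 − 0.07914073)·136.9/1551 = 0.040353529.
Large: Wₕ = 0.22312504; term = 0.22312504²·(1 − 0.13776990)·79.29/855 = 0.0039808162.
Very large: Wₕ = 0.07226577; term = 0.07226577²·(1 − 0.08457711)·165/170 = 0.004640043.
Sum = 0.048974388.

0.04897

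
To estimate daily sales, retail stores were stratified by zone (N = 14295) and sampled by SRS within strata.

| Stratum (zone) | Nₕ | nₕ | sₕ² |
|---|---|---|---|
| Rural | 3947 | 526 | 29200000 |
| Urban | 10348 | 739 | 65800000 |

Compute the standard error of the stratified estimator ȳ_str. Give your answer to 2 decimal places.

Var(ȳ_str) = Σₕ Wₕ²(1 − fₕ)sₕ²/nₕ with Wₕ = Nₕ/N, N = 14295.
Rural: Wₕ = 0.27611053; term = 0.27611053²·(1 − 0.13326577)·29200000/526 = 3668.1661.
Urban: Wₕ = 0.72388947; term = 0.72388947²·(1 − 0.07141477)·65800000/739 = 43325.916.
Sum = 46994.082.
SE = √(46994.082) = 216.78.

216.78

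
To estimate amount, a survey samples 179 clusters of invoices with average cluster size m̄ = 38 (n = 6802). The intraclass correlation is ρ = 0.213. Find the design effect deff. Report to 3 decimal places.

8.881

deff = 1 + (38 − 1)·0.213 = 1 + 7.881 = 8.881.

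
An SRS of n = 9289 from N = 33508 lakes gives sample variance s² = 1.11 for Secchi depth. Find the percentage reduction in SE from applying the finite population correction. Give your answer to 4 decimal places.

14.9834

f = n/N = 9289/33508 = 0.27721738.
SE_no-fpc = √(s²/n) = 0.010931431; SE_fpc = √((1−f)s²/n) = 0.0092935333.
Ratio = √(1−f) = 0.85016623. Reduction = 100·(1 − 0.85016623) = 14.9834%.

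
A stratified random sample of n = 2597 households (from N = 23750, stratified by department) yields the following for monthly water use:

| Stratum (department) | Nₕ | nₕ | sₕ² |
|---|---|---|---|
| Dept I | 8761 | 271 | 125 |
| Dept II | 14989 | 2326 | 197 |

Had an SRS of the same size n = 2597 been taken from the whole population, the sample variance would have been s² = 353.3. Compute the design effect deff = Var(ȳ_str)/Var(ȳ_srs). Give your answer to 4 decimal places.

Var(ȳ_str) = Σ Wₕ²(1−fₕ)sₕ²/nₕ with Wₕ = Nₕ/23750:
  Dept I: (8761/23750)²·(1−271/8761)·125/271 = 0.060823984
  Dept II: (14989/23750)²·(1−2326/14989)·197/2326 = 0.028499586
  → Var(ȳ_str) = 0.08932357.
Var(ȳ_srs) = (1 − 2597/23750)·353.3/2597 = 0.1211658.
deff = 0.08932357 / 0.1211658 = 0.7372.

0.7372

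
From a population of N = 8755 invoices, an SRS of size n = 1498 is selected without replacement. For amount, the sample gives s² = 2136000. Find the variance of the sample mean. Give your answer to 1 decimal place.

1181.9

Under SRS without replacement, Var(ȳ) = (1 − f)·s²/n with f = n/N = 1498/8755 = 0.17110223.
Var(ȳ) = (1 − 0.17110223)·2136000/1498 = 0.82889777·1425.9012 = 1181.9263.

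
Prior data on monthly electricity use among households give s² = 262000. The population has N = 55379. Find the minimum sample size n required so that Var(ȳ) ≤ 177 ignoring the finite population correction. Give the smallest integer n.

1481

Without fpc, n₀ = s²/D = 262000/177 = 1480.2260.
Rounding up, n = 1481.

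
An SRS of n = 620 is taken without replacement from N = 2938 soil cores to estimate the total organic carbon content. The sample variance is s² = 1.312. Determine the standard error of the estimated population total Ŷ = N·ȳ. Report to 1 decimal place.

Var(Ŷ) = N²·Var(ȳ) = N²·(1 − n/N)·s²/n.
f = 620/2938 = 0.21102791; Var(ȳ) = 0.78897209·1.312/620 = 0.0016695667.
Var(Ŷ) = 2938² · 0.0016695667 = 14411.439.
SE(Ŷ) = √(14411.439) = 120.0.

120.0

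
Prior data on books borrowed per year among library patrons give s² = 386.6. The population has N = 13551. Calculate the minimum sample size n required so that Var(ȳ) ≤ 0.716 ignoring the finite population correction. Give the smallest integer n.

540

Without fpc, n₀ = s²/D = 386.6/0.716 = 539.9441.
Rounding up, n = 540.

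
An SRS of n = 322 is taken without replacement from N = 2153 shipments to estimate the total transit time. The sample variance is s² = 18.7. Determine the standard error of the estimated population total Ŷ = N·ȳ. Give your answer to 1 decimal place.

478.5

Var(Ŷ) = N²·Var(ȳ) = N²·(1 − n/N)·s²/n.
f = 322/2153 = 0.14955876; Var(ȳ) = 0.85044124·18.7/322 = 0.049388979.
Var(Ŷ) = 2153² · 0.049388979 = 228938.12.
SE(Ŷ) = √(228938.12) = 478.5.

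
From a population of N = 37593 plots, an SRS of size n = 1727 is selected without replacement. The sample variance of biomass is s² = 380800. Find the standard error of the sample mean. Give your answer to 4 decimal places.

14.5041

Under SRS without replacement, Var(ȳ) = (1 − f)·s²/n with f = n/N = 1727/37593 = 0.04593940.
Var(ȳ) = (1 − 0.04593940)·380800/1727 = 0.95406060·220.49797 = 210.36843.
SE(ȳ) = √(210.36843) = 14.5041.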